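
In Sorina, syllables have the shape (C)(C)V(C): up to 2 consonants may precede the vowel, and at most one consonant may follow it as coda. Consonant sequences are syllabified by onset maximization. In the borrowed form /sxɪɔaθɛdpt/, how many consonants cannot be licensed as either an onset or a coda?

The consonants /p/, /t/ cannot be parsed into a legal (C)(C)V(C) syllable (at most one coda consonant is licensed; onsets may contain at most 2 consonants).

2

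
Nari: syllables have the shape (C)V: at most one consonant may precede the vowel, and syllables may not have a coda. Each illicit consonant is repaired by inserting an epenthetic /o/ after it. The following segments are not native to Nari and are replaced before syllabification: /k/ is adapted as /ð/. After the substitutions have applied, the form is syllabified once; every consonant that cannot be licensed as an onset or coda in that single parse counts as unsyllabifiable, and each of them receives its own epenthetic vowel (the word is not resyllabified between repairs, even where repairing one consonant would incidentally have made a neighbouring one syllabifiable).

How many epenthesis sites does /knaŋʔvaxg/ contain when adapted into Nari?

After substitution the input is /ðnaŋʔvaxg/.
The unsyllabifiable consonants are /ð/, /ŋ/, /ʔ/, /x/, /g/; each receives one epenthetic vowel.

5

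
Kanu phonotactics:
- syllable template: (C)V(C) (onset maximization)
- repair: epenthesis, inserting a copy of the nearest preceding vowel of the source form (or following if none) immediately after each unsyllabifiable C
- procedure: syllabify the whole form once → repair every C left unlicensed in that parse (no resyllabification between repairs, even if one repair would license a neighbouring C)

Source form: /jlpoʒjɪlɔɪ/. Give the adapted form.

jolopoʒjɪlɔɪ

The consonants /j/, /l/ cannot be parsed into a legal (C)V(C) syllable (at most one coda consonant is licensed; onsets are limited to one consonant).
Inserting the epenthetic vowel yields /j/ → /jo/, /l/ → /lo/.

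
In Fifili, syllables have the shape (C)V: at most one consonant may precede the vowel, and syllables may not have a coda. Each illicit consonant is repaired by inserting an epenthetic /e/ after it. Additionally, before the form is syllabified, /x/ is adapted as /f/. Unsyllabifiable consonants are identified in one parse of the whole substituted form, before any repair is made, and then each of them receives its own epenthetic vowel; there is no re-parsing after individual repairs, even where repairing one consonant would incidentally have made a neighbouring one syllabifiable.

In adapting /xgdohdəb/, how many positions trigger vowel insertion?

After substitution the input is /fgdohdəb/.
The unsyllabifiable consonants are /f/, /g/, /h/, /b/; each receives one epenthetic vowel.

4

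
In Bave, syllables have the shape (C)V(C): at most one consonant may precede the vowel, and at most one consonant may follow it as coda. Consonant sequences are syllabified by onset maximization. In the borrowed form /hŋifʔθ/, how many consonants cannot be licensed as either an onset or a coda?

3

The consonants /h/, /ʔ/, /θ/ cannot be parsed into a legal (C)V(C) syllable (at most one coda consonant is licensed; onsets are limited to one consonant).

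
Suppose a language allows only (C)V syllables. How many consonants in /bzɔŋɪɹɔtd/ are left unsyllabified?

Under (C)V, the unsyllabifiable consonants are /b/, /t/, /d/ (no codas are permitted; onsets are limited to one consonant).

3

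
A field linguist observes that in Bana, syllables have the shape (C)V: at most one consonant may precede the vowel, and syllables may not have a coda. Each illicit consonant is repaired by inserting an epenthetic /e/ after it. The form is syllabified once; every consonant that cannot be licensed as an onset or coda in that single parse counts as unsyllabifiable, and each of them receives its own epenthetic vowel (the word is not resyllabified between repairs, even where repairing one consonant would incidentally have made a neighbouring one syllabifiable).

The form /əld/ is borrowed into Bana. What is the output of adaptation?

Syllabifying with onset maximization leaves /l/, /d/ stranded (no codas are permitted; onsets are limited to one consonant).
Inserting the epenthetic vowel yields /l/ → /le/, /d/ → /de/.

əlede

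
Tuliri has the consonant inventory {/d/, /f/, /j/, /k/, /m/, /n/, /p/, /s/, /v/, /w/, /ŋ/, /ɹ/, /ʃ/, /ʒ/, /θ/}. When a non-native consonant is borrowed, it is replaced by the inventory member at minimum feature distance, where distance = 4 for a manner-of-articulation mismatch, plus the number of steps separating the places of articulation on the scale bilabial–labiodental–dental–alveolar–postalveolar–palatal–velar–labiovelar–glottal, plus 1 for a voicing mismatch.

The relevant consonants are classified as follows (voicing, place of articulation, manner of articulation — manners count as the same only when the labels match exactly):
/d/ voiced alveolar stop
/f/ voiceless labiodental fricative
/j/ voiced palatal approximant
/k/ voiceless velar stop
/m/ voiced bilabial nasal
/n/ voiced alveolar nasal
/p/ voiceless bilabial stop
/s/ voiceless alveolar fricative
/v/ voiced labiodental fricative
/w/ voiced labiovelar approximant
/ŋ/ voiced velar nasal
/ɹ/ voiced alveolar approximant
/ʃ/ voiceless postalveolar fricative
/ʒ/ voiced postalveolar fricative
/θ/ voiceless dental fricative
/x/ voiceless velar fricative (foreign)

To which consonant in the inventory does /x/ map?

ʃ

/ʃ/ is closest: same manner (fricative), place distance 2 (velar→postalveolar), same voicing; total 2. Next closest is /s/ at distance 3.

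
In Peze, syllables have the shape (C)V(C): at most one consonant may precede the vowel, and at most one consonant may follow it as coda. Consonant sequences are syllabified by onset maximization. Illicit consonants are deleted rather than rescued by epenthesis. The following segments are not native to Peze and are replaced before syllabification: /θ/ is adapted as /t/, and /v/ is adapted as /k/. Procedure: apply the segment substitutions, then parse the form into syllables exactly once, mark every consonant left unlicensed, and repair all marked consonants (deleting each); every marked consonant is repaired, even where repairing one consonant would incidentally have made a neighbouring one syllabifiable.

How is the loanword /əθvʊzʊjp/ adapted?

ətkʊzʊj

Substitution: /θ/ → /t/, /v/ → /k/, giving /ətkʊzʊjp/.
The consonants /p/ cannot be parsed into a legal (C)V(C) syllable (at most one coda consonant is licensed; onsets are limited to one consonant).
Deleting the stranded consonants removes /p/.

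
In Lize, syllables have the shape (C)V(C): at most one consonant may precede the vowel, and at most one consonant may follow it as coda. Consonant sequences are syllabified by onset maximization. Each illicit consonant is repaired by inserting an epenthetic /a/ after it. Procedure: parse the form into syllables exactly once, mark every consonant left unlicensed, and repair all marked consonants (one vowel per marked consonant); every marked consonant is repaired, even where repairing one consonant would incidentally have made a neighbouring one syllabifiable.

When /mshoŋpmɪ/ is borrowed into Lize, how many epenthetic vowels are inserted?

The unsyllabifiable consonants are /m/, /s/, /p/; each receives one epenthetic vowel.

3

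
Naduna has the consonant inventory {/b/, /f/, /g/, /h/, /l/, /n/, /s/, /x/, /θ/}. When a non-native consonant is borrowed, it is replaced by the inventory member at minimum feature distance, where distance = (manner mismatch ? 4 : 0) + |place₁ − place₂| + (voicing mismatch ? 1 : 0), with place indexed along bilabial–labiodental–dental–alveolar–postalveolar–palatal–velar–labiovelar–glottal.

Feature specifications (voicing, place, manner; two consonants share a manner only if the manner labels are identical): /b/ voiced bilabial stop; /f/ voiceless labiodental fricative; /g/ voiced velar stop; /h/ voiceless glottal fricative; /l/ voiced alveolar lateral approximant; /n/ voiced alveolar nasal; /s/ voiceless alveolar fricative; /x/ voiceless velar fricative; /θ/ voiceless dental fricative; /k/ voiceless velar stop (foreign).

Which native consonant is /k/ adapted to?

/g/ is closest: same manner (stop), place distance 0 (velar→velar), voicing differs (+1); total 1. Next closest is /x/ at distance 4.

g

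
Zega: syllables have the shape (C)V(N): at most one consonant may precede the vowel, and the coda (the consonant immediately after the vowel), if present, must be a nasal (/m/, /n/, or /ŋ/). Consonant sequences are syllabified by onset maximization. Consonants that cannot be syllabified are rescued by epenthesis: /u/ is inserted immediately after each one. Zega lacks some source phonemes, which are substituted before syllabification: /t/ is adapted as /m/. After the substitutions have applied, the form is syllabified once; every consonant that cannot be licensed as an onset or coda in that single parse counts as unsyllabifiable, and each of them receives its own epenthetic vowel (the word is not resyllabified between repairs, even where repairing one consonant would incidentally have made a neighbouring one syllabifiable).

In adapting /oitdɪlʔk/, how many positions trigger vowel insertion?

After substitution the input is /oimdɪlʔk/.
The unsyllabifiable consonants are /l/, /ʔ/, /k/; each receives one epenthetic vowel.

3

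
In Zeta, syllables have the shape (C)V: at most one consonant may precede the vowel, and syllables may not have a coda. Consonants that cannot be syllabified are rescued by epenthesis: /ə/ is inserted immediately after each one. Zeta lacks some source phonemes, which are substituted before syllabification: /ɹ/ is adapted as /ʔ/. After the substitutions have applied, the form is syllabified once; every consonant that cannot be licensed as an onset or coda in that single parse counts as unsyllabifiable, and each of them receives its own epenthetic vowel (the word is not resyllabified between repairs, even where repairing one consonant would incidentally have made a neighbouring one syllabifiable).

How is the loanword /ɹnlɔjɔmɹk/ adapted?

Substitution: /ɹ/ → /ʔ/, giving /ʔnlɔjɔmʔk/.
Syllabifying with onset maximization leaves /ʔ/, /n/, /m/, /ʔ/, /k/ stranded (no codas are permitted; onsets are limited to one consonant).
Each unlicensed consonant becomes the onset of a new syllable: /ʔ/ → /ʔə/, /n/ → /nə/, /m/ → /mə/, /ʔ/ → /ʔə/, /k/ → /kə/.

ʔənəlɔjɔməʔəkə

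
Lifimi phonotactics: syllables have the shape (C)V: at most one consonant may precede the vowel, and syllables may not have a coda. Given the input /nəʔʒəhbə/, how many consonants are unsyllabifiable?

Under (C)V, the unsyllabifiable consonants are /ʔ/, /h/ (no codas are permitted; onsets are limited to one consonant).

2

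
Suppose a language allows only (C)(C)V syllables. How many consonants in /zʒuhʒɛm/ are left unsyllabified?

The consonants /m/ cannot be parsed into a legal (C)(C)V syllable (no codas are permitted; onsets may contain at most 2 consonants).

1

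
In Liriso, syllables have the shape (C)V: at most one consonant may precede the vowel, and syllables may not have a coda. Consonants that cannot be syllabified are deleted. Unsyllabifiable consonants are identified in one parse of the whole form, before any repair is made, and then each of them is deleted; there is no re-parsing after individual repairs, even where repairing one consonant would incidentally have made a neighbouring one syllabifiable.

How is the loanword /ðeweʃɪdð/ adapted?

ðeweʃɪ

Under (C)V, the unsyllabifiable consonants are /d/, /ð/ (no codas are permitted; onsets are limited to one consonant).
Deleting the stranded consonants removes /d/, /ð/.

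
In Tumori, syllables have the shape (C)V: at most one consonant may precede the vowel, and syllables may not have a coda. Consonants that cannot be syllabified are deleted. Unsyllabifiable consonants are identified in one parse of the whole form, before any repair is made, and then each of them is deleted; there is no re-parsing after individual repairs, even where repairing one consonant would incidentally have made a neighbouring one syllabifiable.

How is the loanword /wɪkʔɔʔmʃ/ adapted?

wɪʔɔ

Syllabifying with onset maximization leaves /k/, /ʔ/, /m/, /ʃ/ stranded (no codas are permitted; onsets are limited to one consonant).
Deleting the stranded consonants removes /k/, /ʔ/, /m/, /ʃ/.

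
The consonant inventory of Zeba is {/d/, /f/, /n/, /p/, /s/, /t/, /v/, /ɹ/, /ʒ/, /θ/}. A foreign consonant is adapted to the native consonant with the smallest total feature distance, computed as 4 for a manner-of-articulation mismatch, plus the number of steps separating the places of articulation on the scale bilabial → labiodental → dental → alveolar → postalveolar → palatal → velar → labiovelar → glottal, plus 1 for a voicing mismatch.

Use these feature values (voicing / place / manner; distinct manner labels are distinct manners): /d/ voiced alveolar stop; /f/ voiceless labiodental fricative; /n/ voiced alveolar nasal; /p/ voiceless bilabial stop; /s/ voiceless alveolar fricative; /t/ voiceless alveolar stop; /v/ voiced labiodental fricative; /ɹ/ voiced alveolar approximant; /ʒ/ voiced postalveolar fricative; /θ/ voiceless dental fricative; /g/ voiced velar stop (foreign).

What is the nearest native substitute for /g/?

d

/d/ is closest: same manner (stop), place distance 3 (velar→alveolar), same voicing; total 3. Next closest is /t/ at distance 4.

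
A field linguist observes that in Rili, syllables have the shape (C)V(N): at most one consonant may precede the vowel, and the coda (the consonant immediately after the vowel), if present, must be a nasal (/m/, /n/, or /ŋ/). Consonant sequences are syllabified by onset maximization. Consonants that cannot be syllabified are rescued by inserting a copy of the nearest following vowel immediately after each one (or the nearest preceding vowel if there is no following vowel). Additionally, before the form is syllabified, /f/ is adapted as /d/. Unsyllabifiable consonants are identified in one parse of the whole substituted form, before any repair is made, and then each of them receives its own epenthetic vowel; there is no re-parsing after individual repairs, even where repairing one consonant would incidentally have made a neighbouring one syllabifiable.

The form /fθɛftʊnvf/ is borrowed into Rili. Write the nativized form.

Substitution: /f/ → /d/, giving /dθɛdtʊnvd/.
The consonants /d/, /d/, /v/, /d/ cannot be parsed into a legal (C)V(N) syllable (only a nasal (/m/, /n/, or /ŋ/) is licensed in coda position; onsets are limited to one consonant).
Epenthesis after each stranded consonant: /d/ → /dɛ/, /d/ → /dʊ/, /v/ → /vʊ/, /d/ → /dʊ/.

dɛθɛdʊtʊnvʊdʊ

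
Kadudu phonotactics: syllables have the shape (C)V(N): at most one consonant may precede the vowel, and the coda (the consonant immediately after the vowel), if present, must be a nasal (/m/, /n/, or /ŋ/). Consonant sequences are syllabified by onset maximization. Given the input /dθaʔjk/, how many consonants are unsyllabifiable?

Under (C)V(N), the unsyllabifiable consonants are /d/, /ʔ/, /j/, /k/ (only a nasal (/m/, /n/, or /ŋ/) is licensed in coda position; onsets are limited to one consonant).

4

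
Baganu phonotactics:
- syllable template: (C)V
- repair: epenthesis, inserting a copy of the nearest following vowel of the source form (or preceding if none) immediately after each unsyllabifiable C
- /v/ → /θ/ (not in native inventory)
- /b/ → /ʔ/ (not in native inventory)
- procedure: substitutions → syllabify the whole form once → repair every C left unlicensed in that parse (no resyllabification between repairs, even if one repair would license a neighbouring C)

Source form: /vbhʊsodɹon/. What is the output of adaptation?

Substitution: /v/ → /θ/, /b/ → /ʔ/, giving /θʔhʊsodɹon/.
The consonants /θ/, /ʔ/, /d/, /n/ cannot be parsed into a legal (C)V syllable (no codas are permitted; onsets are limited to one consonant).
Each unlicensed consonant becomes the onset of a new syllable: /θ/ → /θʊ/, /ʔ/ → /ʔʊ/, /d/ → /do/, /n/ → /no/.

θʊʔʊhʊsodoɹono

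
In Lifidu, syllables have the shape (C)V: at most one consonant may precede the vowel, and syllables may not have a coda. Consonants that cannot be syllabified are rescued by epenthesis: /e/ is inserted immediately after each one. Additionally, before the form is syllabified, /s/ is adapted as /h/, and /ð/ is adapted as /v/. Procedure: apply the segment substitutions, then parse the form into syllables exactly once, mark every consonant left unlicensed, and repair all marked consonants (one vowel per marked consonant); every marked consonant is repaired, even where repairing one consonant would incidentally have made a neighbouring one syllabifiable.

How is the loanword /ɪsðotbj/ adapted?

ɪhevotebeje

Substitution: /s/ → /h/, /ð/ → /v/, giving /ɪhvotbj/.
The consonants /h/, /t/, /b/, /j/ cannot be parsed into a legal (C)V syllable (no codas are permitted; onsets are limited to one consonant).
Epenthesis after each stranded consonant: /h/ → /he/, /t/ → /te/, /b/ → /be/, /j/ → /je/.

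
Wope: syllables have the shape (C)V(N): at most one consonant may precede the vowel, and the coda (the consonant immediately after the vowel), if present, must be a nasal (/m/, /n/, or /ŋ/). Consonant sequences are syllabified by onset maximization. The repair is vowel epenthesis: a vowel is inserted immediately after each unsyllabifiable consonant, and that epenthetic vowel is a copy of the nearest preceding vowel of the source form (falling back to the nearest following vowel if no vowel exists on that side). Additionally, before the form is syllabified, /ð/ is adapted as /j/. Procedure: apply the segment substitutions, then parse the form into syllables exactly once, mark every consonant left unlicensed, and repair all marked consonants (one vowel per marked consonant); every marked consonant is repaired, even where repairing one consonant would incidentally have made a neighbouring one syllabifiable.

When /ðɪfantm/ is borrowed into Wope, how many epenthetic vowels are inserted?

2

After substitution the input is /jɪfantm/.
The unsyllabifiable consonants are /t/, /m/; each receives one epenthetic vowel.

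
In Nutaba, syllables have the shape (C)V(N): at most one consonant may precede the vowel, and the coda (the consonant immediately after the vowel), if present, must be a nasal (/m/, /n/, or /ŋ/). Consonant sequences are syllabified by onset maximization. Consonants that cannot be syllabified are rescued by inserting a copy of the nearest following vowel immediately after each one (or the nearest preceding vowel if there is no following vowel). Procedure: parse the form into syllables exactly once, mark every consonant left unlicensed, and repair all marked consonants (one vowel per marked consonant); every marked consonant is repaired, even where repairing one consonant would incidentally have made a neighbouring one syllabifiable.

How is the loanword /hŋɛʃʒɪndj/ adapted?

hɛŋɛʃɪʒɪndɪjɪ

Under (C)V(N), the unsyllabifiable consonants are /h/, /ʃ/, /d/, /j/ (only a nasal (/m/, /n/, or /ŋ/) is licensed in coda position; onsets are limited to one consonant).
Each unlicensed consonant becomes the onset of a new syllable: /h/ → /hɛ/, /ʃ/ → /ʃɪ/, /d/ → /dɪ/, /j/ → /jɪ/.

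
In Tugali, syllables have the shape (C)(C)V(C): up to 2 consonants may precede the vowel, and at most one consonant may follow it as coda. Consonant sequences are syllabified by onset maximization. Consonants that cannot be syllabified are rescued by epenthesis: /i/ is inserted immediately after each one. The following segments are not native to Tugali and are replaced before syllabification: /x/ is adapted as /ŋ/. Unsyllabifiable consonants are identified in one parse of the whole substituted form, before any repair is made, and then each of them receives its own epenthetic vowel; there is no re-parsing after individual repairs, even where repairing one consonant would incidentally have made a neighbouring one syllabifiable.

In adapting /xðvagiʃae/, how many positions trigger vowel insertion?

1

After substitution the input is /ŋðvagiʃae/.
The unsyllabifiable consonants are /ŋ/; each receives one epenthetic vowel.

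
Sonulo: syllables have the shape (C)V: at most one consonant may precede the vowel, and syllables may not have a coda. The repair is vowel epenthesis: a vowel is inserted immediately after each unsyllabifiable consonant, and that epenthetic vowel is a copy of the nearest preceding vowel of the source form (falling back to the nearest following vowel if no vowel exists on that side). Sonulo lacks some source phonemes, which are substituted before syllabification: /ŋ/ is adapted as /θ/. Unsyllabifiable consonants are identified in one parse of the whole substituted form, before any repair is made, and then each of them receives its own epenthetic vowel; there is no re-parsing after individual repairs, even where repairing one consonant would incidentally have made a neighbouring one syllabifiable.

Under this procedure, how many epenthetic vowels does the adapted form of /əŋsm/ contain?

3

After substitution the input is /əθsm/.
The unsyllabifiable consonants are /θ/, /s/, /m/; each receives one epenthetic vowel.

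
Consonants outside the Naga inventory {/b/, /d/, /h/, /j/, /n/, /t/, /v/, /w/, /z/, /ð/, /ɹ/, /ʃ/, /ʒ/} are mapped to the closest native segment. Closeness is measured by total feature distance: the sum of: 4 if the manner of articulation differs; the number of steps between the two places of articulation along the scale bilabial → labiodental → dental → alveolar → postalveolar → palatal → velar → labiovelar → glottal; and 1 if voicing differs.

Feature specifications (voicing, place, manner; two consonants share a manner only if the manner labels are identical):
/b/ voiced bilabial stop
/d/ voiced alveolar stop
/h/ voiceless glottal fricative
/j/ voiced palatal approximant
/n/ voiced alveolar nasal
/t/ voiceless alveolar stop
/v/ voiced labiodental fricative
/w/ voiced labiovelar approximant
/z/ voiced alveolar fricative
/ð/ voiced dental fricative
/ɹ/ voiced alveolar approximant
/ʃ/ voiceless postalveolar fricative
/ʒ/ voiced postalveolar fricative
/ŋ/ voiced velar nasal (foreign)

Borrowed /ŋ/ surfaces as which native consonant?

n

/n/ is closest: same manner (nasal), place distance 3 (velar→alveolar), same voicing; total 3. Next closest is /j/ at distance 5.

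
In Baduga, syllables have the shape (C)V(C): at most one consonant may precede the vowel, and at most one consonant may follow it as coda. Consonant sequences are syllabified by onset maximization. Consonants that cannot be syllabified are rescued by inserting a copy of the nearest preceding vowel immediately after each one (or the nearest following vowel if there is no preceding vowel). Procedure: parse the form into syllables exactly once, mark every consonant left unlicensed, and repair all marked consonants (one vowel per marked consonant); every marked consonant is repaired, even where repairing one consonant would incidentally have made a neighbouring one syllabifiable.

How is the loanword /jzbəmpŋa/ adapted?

The consonants /j/, /z/, /p/ cannot be parsed into a legal (C)V(C) syllable (at most one coda consonant is licensed; onsets are limited to one consonant).
Each unlicensed consonant becomes the onset of a new syllable: /j/ → /jə/, /z/ → /zə/, /p/ → /pə/.

jəzəbəmpəŋa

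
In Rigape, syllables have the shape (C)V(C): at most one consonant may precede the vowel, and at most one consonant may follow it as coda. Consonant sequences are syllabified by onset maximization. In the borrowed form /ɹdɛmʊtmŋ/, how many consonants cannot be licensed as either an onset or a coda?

3

Under (C)V(C), the unsyllabifiable consonants are /ɹ/, /m/, /ŋ/ (at most one coda consonant is licensed; onsets are limited to one consonant).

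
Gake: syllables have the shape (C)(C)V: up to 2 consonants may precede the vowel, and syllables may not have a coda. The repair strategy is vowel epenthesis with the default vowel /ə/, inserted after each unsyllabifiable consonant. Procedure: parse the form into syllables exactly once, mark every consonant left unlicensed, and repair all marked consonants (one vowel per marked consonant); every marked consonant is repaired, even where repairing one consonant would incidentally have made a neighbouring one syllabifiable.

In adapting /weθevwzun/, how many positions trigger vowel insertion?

The unsyllabifiable consonants are /v/, /n/; each receives one epenthetic vowel.

2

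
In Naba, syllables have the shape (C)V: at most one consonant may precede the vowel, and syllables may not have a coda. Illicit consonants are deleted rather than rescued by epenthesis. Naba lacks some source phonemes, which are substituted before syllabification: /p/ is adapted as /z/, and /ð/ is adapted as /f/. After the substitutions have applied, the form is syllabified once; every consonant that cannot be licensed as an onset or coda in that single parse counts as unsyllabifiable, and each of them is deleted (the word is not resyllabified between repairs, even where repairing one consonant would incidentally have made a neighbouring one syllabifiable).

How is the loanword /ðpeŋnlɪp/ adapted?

zelɪ

Substitution: /ð/ → /f/, /p/ → /z/, giving /fzeŋnlɪz/.
Syllabifying with onset maximization leaves /f/, /ŋ/, /n/, /z/ stranded (no codas are permitted; onsets are limited to one consonant).
Each unlicensed consonant is deleted: /f/, /ŋ/, /n/, /z/.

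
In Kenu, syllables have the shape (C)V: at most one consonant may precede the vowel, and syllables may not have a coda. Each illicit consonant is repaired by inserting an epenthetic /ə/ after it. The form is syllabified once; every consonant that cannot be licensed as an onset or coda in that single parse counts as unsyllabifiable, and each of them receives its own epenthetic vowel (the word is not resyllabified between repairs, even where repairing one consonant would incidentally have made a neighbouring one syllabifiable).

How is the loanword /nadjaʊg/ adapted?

Syllabifying with onset maximization leaves /d/, /g/ stranded (no codas are permitted; onsets are limited to one consonant).
Each unlicensed consonant becomes the onset of a new syllable: /d/ → /də/, /g/ → /gə/.

nadəjaʊgə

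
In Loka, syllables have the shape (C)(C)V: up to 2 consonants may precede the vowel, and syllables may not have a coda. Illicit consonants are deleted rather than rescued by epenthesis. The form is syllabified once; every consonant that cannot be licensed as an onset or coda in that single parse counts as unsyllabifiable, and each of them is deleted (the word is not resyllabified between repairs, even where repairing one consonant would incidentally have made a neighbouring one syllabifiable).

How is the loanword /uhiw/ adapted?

Syllabifying with onset maximization leaves /w/ stranded (no codas are permitted; onsets may contain at most 2 consonants).
Deletion applies to /w/.

uhi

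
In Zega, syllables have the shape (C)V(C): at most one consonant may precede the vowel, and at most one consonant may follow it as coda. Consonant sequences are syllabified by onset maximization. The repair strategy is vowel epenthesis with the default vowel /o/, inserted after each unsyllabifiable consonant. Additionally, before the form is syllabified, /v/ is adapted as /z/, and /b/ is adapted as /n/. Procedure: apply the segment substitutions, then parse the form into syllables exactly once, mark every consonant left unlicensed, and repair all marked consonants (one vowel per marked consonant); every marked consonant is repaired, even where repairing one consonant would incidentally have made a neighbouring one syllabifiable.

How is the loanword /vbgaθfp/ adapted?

zonogaθfopo

Substitution: /v/ → /z/, /b/ → /n/, giving /zngaθfp/.
Syllabifying with onset maximization leaves /z/, /n/, /f/, /p/ stranded (at most one coda consonant is licensed; onsets are limited to one consonant).
Inserting the epenthetic vowel yields /z/ → /zo/, /n/ → /no/, /f/ → /fo/, /p/ → /po/.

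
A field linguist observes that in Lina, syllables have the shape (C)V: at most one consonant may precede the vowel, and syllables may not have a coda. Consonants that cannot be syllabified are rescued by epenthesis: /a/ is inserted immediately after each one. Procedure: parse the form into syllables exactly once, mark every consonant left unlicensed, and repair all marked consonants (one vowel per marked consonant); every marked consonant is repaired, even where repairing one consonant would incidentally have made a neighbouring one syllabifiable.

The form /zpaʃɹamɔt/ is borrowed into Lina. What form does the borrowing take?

zapaʃaɹamɔta

The consonants /z/, /ʃ/, /t/ cannot be parsed into a legal (C)V syllable (no codas are permitted; onsets are limited to one consonant).
Each unlicensed consonant becomes the onset of a new syllable: /z/ → /za/, /ʃ/ → /ʃa/, /t/ → /ta/.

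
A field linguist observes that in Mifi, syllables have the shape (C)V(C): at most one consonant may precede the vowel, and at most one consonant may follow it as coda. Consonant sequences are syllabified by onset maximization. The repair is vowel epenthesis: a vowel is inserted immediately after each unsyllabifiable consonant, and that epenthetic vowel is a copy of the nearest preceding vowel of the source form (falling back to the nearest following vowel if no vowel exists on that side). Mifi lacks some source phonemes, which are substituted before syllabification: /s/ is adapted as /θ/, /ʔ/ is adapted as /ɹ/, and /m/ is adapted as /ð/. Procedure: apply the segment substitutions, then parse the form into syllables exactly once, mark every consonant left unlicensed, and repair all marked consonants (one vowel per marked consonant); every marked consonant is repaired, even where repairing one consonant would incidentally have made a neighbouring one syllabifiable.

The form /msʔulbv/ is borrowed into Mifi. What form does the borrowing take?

Substitution: /m/ → /ð/, /s/ → /θ/, /ʔ/ → /ɹ/, giving /ðθɹulbv/.
The consonants /ð/, /θ/, /b/, /v/ cannot be parsed into a legal (C)V(C) syllable (at most one coda consonant is licensed; onsets are limited to one consonant).
Epenthesis after each stranded consonant: /ð/ → /ðu/, /θ/ → /θu/, /b/ → /bu/, /v/ → /vu/.

ðuθuɹulbuvu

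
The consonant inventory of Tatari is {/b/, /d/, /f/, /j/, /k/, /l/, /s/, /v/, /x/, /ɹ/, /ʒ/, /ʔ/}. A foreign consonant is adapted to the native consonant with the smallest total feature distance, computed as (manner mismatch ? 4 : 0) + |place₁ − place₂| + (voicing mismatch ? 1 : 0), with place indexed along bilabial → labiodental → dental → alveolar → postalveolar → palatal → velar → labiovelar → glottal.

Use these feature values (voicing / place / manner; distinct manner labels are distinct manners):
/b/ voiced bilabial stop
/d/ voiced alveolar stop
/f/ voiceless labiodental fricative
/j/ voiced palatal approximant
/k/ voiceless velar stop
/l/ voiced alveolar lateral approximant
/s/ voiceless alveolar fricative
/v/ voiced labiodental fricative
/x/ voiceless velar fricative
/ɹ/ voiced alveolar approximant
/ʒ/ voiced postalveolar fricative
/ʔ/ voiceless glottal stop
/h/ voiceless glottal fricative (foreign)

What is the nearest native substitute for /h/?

/x/ is closest: same manner (fricative), place distance 2 (glottal→velar), same voicing; total 2. Next closest is /ʔ/ at distance 4.

x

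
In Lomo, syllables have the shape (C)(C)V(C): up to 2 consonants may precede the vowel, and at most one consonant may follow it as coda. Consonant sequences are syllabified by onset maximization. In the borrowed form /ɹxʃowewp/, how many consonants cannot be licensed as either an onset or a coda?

2

Under (C)(C)V(C), the unsyllabifiable consonants are /ɹ/, /p/ (at most one coda consonant is licensed; onsets may contain at most 2 consonants).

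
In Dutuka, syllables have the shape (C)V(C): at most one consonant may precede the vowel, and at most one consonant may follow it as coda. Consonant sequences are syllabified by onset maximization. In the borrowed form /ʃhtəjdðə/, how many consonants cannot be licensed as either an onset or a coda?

3

Syllabifying with onset maximization leaves /ʃ/, /h/, /d/ stranded (at most one coda consonant is licensed; onsets are limited to one consonant).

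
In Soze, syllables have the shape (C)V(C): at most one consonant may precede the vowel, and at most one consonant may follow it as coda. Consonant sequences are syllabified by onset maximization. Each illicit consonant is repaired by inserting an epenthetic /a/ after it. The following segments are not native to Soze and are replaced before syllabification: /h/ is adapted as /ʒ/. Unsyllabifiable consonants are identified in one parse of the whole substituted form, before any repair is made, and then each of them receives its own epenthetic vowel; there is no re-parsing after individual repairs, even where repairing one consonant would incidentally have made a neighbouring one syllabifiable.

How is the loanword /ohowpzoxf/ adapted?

Substitution: /h/ → /ʒ/, giving /oʒowpzoxf/.
The consonants /p/, /f/ cannot be parsed into a legal (C)V(C) syllable (at most one coda consonant is licensed; onsets are limited to one consonant).
Inserting the epenthetic vowel yields /p/ → /pa/, /f/ → /fa/.

oʒowpazoxfa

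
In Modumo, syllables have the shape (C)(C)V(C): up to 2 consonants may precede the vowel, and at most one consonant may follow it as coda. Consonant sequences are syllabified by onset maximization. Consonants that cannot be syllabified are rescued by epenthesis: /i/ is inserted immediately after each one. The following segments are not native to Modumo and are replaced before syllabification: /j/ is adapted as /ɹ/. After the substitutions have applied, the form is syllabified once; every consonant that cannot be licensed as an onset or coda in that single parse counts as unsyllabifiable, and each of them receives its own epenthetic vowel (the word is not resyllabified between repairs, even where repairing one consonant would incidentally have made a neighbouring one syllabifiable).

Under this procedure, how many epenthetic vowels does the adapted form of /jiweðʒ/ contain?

After substitution the input is /ɹiweðʒ/.
The unsyllabifiable consonants are /ʒ/; each receives one epenthetic vowel.

1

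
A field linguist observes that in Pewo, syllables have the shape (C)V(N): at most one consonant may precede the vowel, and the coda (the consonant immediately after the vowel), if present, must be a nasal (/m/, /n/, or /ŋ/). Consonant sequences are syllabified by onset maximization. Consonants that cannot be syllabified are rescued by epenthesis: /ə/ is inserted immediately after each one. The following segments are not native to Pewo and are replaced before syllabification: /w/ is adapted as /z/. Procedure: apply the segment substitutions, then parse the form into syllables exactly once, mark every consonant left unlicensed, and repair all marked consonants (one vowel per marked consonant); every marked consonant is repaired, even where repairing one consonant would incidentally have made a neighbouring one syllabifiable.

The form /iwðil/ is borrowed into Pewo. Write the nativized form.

Substitution: /w/ → /z/, giving /izðil/.
Syllabifying with onset maximization leaves /z/, /l/ stranded (only a nasal (/m/, /n/, or /ŋ/) is licensed in coda position; onsets are limited to one consonant).
Epenthesis after each stranded consonant: /z/ → /zə/, /l/ → /lə/.

izəðilə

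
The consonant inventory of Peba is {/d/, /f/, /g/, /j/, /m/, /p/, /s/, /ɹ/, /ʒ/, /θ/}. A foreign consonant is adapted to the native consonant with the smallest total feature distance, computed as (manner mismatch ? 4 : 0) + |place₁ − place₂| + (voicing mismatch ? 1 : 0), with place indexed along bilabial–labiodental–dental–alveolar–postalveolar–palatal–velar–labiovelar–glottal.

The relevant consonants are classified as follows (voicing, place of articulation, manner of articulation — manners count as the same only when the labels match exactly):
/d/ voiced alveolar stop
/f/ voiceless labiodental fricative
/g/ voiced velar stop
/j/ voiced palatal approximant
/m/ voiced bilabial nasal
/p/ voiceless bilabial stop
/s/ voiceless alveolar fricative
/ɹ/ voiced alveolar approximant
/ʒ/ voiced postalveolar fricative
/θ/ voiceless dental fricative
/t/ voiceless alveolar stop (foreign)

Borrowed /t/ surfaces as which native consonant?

/d/ is closest: same manner (stop), place distance 0 (alveolar→alveolar), voicing differs (+1); total 1. Next closest is /p/ at distance 3.

d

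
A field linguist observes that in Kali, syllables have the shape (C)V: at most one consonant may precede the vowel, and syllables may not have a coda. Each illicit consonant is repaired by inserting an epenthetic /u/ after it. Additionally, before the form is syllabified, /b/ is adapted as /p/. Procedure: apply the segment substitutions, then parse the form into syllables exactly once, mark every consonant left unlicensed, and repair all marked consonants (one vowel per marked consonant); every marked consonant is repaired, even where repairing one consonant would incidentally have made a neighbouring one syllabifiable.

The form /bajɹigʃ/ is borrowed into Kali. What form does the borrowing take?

pajuɹiguʃu

Substitution: /b/ → /p/, giving /pajɹigʃ/.
Under (C)V, the unsyllabifiable consonants are /j/, /g/, /ʃ/ (no codas are permitted; onsets are limited to one consonant).
Each unlicensed consonant becomes the onset of a new syllable: /j/ → /ju/, /g/ → /gu/, /ʃ/ → /ʃu/.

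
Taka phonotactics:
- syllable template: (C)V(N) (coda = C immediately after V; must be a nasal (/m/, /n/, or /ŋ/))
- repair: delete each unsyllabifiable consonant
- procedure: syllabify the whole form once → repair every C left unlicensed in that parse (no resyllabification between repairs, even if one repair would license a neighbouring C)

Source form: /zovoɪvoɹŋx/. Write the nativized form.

zovoɪvo

The consonants /ɹ/, /ŋ/, /x/ cannot be parsed into a legal (C)V(N) syllable (only a nasal (/m/, /n/, or /ŋ/) is licensed in coda position; onsets are limited to one consonant).
Deleting the stranded consonants removes /ɹ/, /ŋ/, /x/.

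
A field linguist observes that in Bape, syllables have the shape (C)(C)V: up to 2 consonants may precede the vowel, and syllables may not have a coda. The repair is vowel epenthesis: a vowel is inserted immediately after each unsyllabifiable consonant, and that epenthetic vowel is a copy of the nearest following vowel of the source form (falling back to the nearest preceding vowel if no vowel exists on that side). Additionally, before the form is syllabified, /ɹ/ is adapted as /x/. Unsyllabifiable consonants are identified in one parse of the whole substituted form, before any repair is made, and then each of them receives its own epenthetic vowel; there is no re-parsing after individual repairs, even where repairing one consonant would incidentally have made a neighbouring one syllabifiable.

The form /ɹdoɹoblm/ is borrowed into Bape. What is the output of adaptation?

xdoxobolomo

Substitution: /ɹ/ → /x/, giving /xdoxoblm/.
The consonants /b/, /l/, /m/ cannot be parsed into a legal (C)(C)V syllable (no codas are permitted; onsets may contain at most 2 consonants).
Epenthesis after each stranded consonant: /b/ → /bo/, /l/ → /lo/, /m/ → /mo/.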